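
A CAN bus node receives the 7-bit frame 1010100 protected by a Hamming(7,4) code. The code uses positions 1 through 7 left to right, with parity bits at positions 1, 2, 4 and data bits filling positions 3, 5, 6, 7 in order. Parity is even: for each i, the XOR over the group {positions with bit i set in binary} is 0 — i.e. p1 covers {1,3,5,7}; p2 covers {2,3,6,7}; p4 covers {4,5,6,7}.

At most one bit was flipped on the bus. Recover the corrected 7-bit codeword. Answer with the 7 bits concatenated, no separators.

1010101

s1 (pos 1,3,5,7): 1⊕1⊕1⊕0 = 1
s2 (pos 2,3,6,7): 0⊕1⊕0⊕0 = 1
s4 (pos 4,5,6,7): 0⊕1⊕0⊕0 = 1
Syndrome s4…s1 = 111 → error at position 7.
Flip position 7: 1010100 → 1010101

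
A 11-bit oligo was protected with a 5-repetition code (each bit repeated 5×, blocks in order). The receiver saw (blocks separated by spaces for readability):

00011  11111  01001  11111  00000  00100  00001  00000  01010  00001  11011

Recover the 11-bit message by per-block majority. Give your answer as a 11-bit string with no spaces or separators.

01010000001

Block 1 (00011): 2 ones → 0
Block 2 (11111): 5 ones → 1
Block 3 (01001): 2 ones → 0
Block 4 (11111): 5 ones → 1
Block 5 (00000): 0 ones → 0
Block 6 (00100): 1 one → 0
Block 7 (00001): 1 one → 0
Block 8 (00000): 0 ones → 0
Block 9 (01010): 2 ones → 0
Block 10 (00001): 1 one → 0
Block 11 (11011): 4 ones → 1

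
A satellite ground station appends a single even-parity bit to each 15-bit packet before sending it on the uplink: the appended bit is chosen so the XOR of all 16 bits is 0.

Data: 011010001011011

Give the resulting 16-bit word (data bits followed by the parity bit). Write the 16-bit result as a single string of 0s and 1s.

0110100010110110

XOR of the 15 data bits: 0⊕1⊕1⊕0⊕1⊕0⊕0⊕0⊕1⊕0⊕1⊕1⊕0⊕1⊕1 = 0
Parity bit = 0 (so all 16 bits XOR to 0).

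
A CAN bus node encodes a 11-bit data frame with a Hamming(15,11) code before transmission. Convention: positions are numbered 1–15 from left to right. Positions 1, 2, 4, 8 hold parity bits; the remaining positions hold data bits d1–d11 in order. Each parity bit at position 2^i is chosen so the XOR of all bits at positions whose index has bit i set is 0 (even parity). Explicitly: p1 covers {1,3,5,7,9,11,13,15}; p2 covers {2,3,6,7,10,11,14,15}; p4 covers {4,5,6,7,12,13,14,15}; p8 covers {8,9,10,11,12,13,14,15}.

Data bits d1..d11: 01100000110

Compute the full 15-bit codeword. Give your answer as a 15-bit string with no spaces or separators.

Place data at non-parity positions: p1 p2 0 p4 1 1 0 p8 0 0 0 0 1 1 0
p1 (pos 1,3,5,7,9,11,13,15): XOR of data positions = 0⊕1⊕0⊕0⊕0⊕1⊕0 = 0
p2 (pos 2,3,6,7,10,11,14,15): XOR of data positions = 0⊕1⊕0⊕0⊕0⊕1⊕0 = 0
p4 (pos 4,5,6,7,12,13,14,15): XOR of data positions = 1⊕1⊕0⊕0⊕1⊕1⊕0 = 0
p8 (pos 8,9,10,11,12,13,14,15): XOR of data positions = 0⊕0⊕0⊕0⊕1⊕1⊕0 = 0
Codeword: 000011000000110

000011000000110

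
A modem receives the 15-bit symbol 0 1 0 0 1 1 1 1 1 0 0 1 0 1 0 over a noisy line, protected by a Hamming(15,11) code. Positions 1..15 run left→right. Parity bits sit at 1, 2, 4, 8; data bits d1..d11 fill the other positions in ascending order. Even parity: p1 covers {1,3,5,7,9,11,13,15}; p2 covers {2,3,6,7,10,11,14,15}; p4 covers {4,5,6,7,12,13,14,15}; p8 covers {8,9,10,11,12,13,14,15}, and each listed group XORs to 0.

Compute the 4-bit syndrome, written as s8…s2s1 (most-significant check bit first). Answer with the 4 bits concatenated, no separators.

s1 (pos 1,3,5,7,9,11,13,15): 0⊕0⊕1⊕1⊕1⊕0⊕0⊕0 = 1
s2 (pos 2,3,6,7,10,11,14,15): 1⊕0⊕1⊕1⊕0⊕0⊕1⊕0 = 0
s4 (pos 4,5,6,7,12,13,14,15): 0⊕1⊕1⊕1⊕1⊕0⊕1⊕0 = 1
s8 (pos 8,9,10,11,12,13,14,15): 1⊕1⊕0⊕0⊕1⊕0⊕1⊕0 = 0
Syndrome s8…s1 = 0101 → error at position 5.

0101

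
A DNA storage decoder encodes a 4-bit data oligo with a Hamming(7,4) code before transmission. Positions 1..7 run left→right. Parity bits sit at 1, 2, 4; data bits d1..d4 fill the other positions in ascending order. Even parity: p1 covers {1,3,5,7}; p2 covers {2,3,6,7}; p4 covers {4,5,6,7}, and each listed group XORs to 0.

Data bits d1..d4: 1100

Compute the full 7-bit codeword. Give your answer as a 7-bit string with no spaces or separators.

0111100

Place data at non-parity positions: p1 p2 1 p4 1 0 0
p1 (pos 1,3,5,7): XOR of data positions = 1⊕1⊕0 = 0
p2 (pos 2,3,6,7): XOR of data positions = 1⊕0⊕0 = 1
p4 (pos 4,5,6,7): XOR of data positions = 1⊕0⊕0 = 1
Codeword: 0111100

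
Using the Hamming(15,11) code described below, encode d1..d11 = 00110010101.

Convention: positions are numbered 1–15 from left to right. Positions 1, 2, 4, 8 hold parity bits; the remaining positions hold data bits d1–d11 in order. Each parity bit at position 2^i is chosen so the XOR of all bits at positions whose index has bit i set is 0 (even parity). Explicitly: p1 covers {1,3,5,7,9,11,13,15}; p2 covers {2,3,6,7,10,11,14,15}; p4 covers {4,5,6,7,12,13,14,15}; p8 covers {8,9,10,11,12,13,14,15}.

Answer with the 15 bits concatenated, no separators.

Place data at non-parity positions: p1 p2 0 p4 0 1 1 p8 0 0 1 0 1 0 1
p1 (pos 1,3,5,7,9,11,13,15): XOR of data positions = 0⊕0⊕1⊕0⊕1⊕1⊕1 = 0
p2 (pos 2,3,6,7,10,11,14,15): XOR of data positions = 0⊕1⊕1⊕0⊕1⊕0⊕1 = 0
p4 (pos 4,5,6,7,12,13,14,15): XOR of data positions = 0⊕1⊕1⊕0⊕1⊕0⊕1 = 0
p8 (pos 8,9,10,11,12,13,14,15): XOR of data positions = 0⊕0⊕1⊕0⊕1⊕0⊕1 = 1
Codeword: 000001110010101

000001110010101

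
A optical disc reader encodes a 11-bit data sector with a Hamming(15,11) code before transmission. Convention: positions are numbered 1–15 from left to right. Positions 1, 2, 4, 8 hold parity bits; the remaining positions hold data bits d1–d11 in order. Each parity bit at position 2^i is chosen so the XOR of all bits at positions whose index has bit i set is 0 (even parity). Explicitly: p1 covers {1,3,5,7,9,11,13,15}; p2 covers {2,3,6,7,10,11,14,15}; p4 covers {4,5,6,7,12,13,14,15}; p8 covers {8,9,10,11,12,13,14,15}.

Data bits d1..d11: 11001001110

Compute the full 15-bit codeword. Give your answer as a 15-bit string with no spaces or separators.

Place data at non-parity positions: p1 p2 1 p4 1 0 0 p8 1 0 0 1 1 1 0
p1 (pos 1,3,5,7,9,11,13,15): XOR of data positions = 1⊕1⊕0⊕1⊕0⊕1⊕0 = 0
p2 (pos 2,3,6,7,10,11,14,15): XOR of data positions = 1⊕0⊕0⊕0⊕0⊕1⊕0 = 0
p4 (pos 4,5,6,7,12,13,14,15): XOR of data positions = 1⊕0⊕0⊕1⊕1⊕1⊕0 = 0
p8 (pos 8,9,10,11,12,13,14,15): XOR of data positions = 1⊕0⊕0⊕1⊕1⊕1⊕0 = 0
Codeword: 001010001001110

001010001001110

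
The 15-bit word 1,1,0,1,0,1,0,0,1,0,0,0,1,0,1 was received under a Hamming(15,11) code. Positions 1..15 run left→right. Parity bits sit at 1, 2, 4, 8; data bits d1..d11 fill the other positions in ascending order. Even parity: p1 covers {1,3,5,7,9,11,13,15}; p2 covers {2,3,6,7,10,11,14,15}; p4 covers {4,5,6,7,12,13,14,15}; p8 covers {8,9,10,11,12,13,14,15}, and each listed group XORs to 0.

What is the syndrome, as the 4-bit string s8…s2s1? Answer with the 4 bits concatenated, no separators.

s1 (pos 1,3,5,7,9,11,13,15): 1⊕0⊕0⊕0⊕1⊕0⊕1⊕1 = 0
s2 (pos 2,3,6,7,10,11,14,15): 1⊕0⊕1⊕0⊕0⊕0⊕0⊕1 = 1
s4 (pos 4,5,6,7,12,13,14,15): 1⊕0⊕1⊕0⊕0⊕1⊕0⊕1 = 0
s8 (pos 8,9,10,11,12,13,14,15): 0⊕1⊕0⊕0⊕0⊕1⊕0⊕1 = 1
Syndrome s8…s1 = 1010 → error at position 10.

1010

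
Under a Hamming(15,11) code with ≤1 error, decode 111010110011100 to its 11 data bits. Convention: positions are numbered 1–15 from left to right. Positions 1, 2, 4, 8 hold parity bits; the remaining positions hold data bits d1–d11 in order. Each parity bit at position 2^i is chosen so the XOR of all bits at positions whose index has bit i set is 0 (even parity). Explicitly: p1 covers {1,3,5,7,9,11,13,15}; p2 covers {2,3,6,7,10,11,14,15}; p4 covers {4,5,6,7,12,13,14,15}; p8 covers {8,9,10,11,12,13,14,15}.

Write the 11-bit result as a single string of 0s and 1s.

s1 (pos 1,3,5,7,9,11,13,15): 1⊕1⊕1⊕1⊕0⊕1⊕1⊕0 = 0
s2 (pos 2,3,6,7,10,11,14,15): 1⊕1⊕0⊕1⊕0⊕1⊕0⊕0 = 0
s4 (pos 4,5,6,7,12,13,14,15): 0⊕1⊕0⊕1⊕1⊕1⊕0⊕0 = 0
s8 (pos 8,9,10,11,12,13,14,15): 1⊕0⊕0⊕1⊕1⊕1⊕0⊕0 = 0
Syndrome s8…s1 = 0000 → no error.
Read data bits from positions 3,5,6,7,9,10,11,12,13,14,15: 11010011100

11010011100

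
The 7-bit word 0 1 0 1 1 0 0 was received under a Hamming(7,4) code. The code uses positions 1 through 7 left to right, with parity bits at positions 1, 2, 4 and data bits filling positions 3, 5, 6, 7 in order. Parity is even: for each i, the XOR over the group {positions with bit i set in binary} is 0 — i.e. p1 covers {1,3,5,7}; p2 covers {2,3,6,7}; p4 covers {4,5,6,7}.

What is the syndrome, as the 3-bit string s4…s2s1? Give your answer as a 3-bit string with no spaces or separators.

011

s1 (pos 1,3,5,7): 0⊕0⊕1⊕0 = 1
s2 (pos 2,3,6,7): 1⊕0⊕0⊕0 = 1
s4 (pos 4,5,6,7): 1⊕1⊕0⊕0 = 0
Syndrome s4…s1 = 011 → error at position 3.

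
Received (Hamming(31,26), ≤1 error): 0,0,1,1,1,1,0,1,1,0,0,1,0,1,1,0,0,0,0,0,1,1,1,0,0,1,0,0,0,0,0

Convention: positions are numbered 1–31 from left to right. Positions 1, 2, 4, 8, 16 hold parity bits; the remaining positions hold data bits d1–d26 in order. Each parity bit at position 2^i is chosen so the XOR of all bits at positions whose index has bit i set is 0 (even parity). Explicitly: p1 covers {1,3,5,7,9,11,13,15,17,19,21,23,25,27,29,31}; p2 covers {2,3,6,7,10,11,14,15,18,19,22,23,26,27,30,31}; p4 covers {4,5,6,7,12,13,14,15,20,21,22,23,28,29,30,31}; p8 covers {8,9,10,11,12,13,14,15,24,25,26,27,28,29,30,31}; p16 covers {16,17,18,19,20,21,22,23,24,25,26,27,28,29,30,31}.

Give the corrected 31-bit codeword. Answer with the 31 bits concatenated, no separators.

0011100110010110000011100100000

s1 (pos 1,3,5,7,9,11,13,15,17,19,21,23,25,27,29,31): 0⊕1⊕1⊕0⊕1⊕0⊕0⊕1⊕0⊕0⊕1⊕1⊕0⊕0⊕0⊕0 = 0
s2 (pos 2,3,6,7,10,11,14,15,18,19,22,23,26,27,30,31): 0⊕1⊕1⊕0⊕0⊕0⊕1⊕1⊕0⊕0⊕1⊕1⊕1⊕0⊕0⊕0 = 1
s4 (pos 4,5,6,7,12,13,14,15,20,21,22,23,28,29,30,31): 1⊕1⊕1⊕0⊕1⊕0⊕1⊕1⊕0⊕1⊕1⊕1⊕0⊕0⊕0⊕0 = 1
s8 (pos 8,9,10,11,12,13,14,15,24,25,26,27,28,29,30,31): 1⊕1⊕0⊕0⊕1⊕0⊕1⊕1⊕0⊕0⊕1⊕0⊕0⊕0⊕0⊕0 = 0
s16 (pos 16,17,18,19,20,21,22,23,24,25,26,27,28,29,30,31): 0⊕0⊕0⊕0⊕0⊕1⊕1⊕1⊕0⊕0⊕1⊕0⊕0⊕0⊕0⊕0 = 0
Syndrome s16…s1 = 00110 → error at position 6.
Flip position 6: 0011110110010110000011100100000 → 0011100110010110000011100100000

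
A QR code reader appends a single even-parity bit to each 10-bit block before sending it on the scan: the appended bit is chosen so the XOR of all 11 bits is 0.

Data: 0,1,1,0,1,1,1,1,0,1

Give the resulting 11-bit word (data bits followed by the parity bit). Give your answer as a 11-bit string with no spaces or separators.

01101111011

XOR of the 10 data bits: 0⊕1⊕1⊕0⊕1⊕1⊕1⊕1⊕0⊕1 = 1
Parity bit = 1 (so all 11 bits XOR to 0).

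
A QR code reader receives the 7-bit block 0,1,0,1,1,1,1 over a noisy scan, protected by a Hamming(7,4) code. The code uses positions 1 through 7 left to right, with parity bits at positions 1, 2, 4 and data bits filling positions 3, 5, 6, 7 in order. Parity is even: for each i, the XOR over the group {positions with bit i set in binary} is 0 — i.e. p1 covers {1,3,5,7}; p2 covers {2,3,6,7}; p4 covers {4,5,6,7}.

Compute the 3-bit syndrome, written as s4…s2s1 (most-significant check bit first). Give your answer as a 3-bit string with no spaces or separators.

010

s1 (pos 1,3,5,7): 0⊕0⊕1⊕1 = 0
s2 (pos 2,3,6,7): 1⊕0⊕1⊕1 = 1
s4 (pos 4,5,6,7): 1⊕1⊕1⊕1 = 0
Syndrome s4…s1 = 010 → error at position 2.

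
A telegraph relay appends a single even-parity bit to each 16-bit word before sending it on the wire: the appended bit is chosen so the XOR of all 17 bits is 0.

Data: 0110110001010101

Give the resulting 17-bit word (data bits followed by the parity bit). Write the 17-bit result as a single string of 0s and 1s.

01101100010101010

XOR of the 16 data bits: 0⊕1⊕1⊕0⊕1⊕1⊕0⊕0⊕0⊕1⊕0⊕1⊕0⊕1⊕0⊕1 = 0
Parity bit = 0 (so all 17 bits XOR to 0).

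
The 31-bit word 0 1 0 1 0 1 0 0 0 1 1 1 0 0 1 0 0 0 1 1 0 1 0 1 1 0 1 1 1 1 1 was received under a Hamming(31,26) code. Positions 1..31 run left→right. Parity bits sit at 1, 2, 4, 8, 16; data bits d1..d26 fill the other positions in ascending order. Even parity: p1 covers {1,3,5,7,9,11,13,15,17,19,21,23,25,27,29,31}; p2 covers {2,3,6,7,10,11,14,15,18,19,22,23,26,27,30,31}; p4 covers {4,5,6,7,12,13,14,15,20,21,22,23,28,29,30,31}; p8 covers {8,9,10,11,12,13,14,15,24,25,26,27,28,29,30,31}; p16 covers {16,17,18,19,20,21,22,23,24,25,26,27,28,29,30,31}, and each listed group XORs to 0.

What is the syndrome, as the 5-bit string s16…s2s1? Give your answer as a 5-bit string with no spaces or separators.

s1 (pos 1,3,5,7,9,11,13,15,17,19,21,23,25,27,29,31): 0⊕0⊕0⊕0⊕0⊕1⊕0⊕1⊕0⊕1⊕0⊕0⊕1⊕1⊕1⊕1 = 1
s2 (pos 2,3,6,7,10,11,14,15,18,19,22,23,26,27,30,31): 1⊕0⊕1⊕0⊕1⊕1⊕0⊕1⊕0⊕1⊕1⊕0⊕0⊕1⊕1⊕1 = 0
s4 (pos 4,5,6,7,12,13,14,15,20,21,22,23,28,29,30,31): 1⊕0⊕1⊕0⊕1⊕0⊕0⊕1⊕1⊕0⊕1⊕0⊕1⊕1⊕1⊕1 = 0
s8 (pos 8,9,10,11,12,13,14,15,24,25,26,27,28,29,30,31): 0⊕0⊕1⊕1⊕1⊕0⊕0⊕1⊕1⊕1⊕0⊕1⊕1⊕1⊕1⊕1 = 1
s16 (pos 16,17,18,19,20,21,22,23,24,25,26,27,28,29,30,31): 0⊕0⊕0⊕1⊕1⊕0⊕1⊕0⊕1⊕1⊕0⊕1⊕1⊕1⊕1⊕1 = 0
Syndrome s16…s1 = 01001 → error at position 9.

01001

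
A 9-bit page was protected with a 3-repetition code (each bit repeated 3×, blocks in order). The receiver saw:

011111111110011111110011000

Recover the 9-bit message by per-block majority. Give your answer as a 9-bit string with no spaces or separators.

Block 1 (011): 2 ones → 1
Block 2 (111): 3 ones → 1
Block 3 (111): 3 ones → 1
Block 4 (110): 2 ones → 1
Block 5 (011): 2 ones → 1
Block 6 (111): 3 ones → 1
Block 7 (110): 2 ones → 1
Block 8 (011): 2 ones → 1
Block 9 (000): 0 ones → 0

111111110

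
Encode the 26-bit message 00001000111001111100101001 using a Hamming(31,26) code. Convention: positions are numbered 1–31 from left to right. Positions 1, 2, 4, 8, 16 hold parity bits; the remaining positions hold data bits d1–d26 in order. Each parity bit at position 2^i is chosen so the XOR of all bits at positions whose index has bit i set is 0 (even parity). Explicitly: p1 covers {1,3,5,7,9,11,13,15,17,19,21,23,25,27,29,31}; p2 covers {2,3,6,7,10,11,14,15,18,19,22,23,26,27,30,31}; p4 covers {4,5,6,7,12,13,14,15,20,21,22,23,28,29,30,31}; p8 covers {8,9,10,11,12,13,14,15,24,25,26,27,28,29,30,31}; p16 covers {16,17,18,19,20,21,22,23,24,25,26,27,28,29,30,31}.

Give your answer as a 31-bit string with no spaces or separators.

1101000110001110001111100101001

Place data at non-parity positions: p1 p2 0 p4 0 0 0 p8 1 0 0 0 1 1 1 p16 0 0 1 1 1 1 1 0 0 1 0 1 0 0 1
p1 (pos 1,3,5,7,9,11,13,15,17,19,21,23,25,27,29,31): XOR of data positions = 0⊕0⊕0⊕1⊕0⊕1⊕1⊕0⊕1⊕1⊕1⊕0⊕0⊕0⊕1 = 1
p2 (pos 2,3,6,7,10,11,14,15,18,19,22,23,26,27,30,31): XOR of data positions = 0⊕0⊕0⊕0⊕0⊕1⊕1⊕0⊕1⊕1⊕1⊕1⊕0⊕0⊕1 = 1
p4 (pos 4,5,6,7,12,13,14,15,20,21,22,23,28,29,30,31): XOR of data positions = 0⊕0⊕0⊕0⊕1⊕1⊕1⊕1⊕1⊕1⊕1⊕1⊕0⊕0⊕1 = 1
p8 (pos 8,9,10,11,12,13,14,15,24,25,26,27,28,29,30,31): XOR of data positions = 1⊕0⊕0⊕0⊕1⊕1⊕1⊕0⊕0⊕1⊕0⊕1⊕0⊕0⊕1 = 1
p16 (pos 16,17,18,19,20,21,22,23,24,25,26,27,28,29,30,31): XOR of data positions = 0⊕0⊕1⊕1⊕1⊕1⊕1⊕0⊕0⊕1⊕0⊕1⊕0⊕0⊕1 = 0
Codeword: 1101000110001110001111100101001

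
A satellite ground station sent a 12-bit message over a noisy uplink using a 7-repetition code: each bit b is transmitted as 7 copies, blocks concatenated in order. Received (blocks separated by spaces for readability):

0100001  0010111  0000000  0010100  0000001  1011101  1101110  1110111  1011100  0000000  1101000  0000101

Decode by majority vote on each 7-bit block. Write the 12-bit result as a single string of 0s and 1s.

Block 1 (0100001): 2 ones → 0
Block 2 (0010111): 4 ones → 1
Block 3 (0000000): 0 ones → 0
Block 4 (0010100): 2 ones → 0
Block 5 (0000001): 1 one → 0
Block 6 (1011101): 5 ones → 1
Block 7 (1101110): 5 ones → 1
Block 8 (1110111): 6 ones → 1
Block 9 (1011100): 4 ones → 1
Block 10 (0000000): 0 ones → 0
Block 11 (1101000): 3 ones → 0
Block 12 (0000101): 2 ones → 0

010001111000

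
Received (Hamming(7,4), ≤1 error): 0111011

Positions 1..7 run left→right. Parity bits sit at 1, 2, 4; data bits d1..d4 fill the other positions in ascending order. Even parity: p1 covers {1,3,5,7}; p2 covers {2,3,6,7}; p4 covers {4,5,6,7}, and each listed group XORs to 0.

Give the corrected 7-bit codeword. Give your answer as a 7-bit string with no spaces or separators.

s1 (pos 1,3,5,7): 0⊕1⊕0⊕1 = 0
s2 (pos 2,3,6,7): 1⊕1⊕1⊕1 = 0
s4 (pos 4,5,6,7): 1⊕0⊕1⊕1 = 1
Syndrome s4…s1 = 100 → error at position 4.
Flip position 4: 0111011 → 0110011

0110011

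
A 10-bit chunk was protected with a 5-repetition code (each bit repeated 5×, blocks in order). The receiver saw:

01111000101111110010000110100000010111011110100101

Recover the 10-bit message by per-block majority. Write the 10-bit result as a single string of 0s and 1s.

1010000110

Block 1 (01111): 4 ones → 1
Block 2 (00010): 1 one → 0
Block 3 (11111): 5 ones → 1
Block 4 (10010): 2 ones → 0
Block 5 (00011): 2 ones → 0
Block 6 (01000): 1 one → 0
Block 7 (00010): 1 one → 0
Block 8 (11101): 4 ones → 1
Block 9 (11101): 4 ones → 1
Block 10 (00101): 2 ones → 0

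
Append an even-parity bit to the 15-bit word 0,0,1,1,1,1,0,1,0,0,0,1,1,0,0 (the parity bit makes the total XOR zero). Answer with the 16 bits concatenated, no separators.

0011110100011001

XOR of the 15 data bits: 0⊕0⊕1⊕1⊕1⊕1⊕0⊕1⊕0⊕0⊕0⊕1⊕1⊕0⊕0 = 1
Parity bit = 1 (so all 16 bits XOR to 0).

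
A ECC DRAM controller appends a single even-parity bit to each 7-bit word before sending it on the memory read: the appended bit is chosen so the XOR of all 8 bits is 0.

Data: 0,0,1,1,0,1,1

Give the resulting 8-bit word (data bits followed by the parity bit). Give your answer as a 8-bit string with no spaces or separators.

XOR of the 7 data bits: 0⊕0⊕1⊕1⊕0⊕1⊕1 = 0
Parity bit = 0 (so all 8 bits XOR to 0).

00110110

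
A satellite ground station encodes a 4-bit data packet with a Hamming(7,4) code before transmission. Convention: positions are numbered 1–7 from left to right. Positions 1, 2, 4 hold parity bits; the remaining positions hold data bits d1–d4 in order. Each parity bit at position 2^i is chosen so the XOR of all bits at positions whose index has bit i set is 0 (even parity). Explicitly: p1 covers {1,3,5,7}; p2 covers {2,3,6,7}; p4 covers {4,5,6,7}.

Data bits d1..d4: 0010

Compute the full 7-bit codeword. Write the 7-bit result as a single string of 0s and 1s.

0101010

Place data at non-parity positions: p1 p2 0 p4 0 1 0
p1 (pos 1,3,5,7): XOR of data positions = 0⊕0⊕0 = 0
p2 (pos 2,3,6,7): XOR of data positions = 0⊕1⊕0 = 1
p4 (pos 4,5,6,7): XOR of data positions = 0⊕1⊕0 = 1
Codeword: 0101010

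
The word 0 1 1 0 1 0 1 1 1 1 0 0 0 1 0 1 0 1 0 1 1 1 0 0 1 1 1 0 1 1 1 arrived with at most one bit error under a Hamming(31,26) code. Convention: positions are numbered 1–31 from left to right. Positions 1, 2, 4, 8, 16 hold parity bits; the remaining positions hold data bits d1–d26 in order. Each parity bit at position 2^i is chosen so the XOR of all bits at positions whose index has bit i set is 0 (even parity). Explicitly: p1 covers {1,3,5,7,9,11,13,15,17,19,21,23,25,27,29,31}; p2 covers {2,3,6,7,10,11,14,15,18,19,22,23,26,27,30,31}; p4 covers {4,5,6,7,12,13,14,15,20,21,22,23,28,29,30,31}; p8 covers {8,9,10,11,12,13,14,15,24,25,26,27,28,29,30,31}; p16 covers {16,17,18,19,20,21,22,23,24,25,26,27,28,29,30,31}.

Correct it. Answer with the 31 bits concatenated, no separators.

0110101111000101010111101110111

s1 (pos 1,3,5,7,9,11,13,15,17,19,21,23,25,27,29,31): 0⊕1⊕1⊕1⊕1⊕0⊕0⊕0⊕0⊕0⊕1⊕0⊕1⊕1⊕1⊕1 = 1
s2 (pos 2,3,6,7,10,11,14,15,18,19,22,23,26,27,30,31): 1⊕1⊕0⊕1⊕1⊕0⊕1⊕0⊕1⊕0⊕1⊕0⊕1⊕1⊕1⊕1 = 1
s4 (pos 4,5,6,7,12,13,14,15,20,21,22,23,28,29,30,31): 0⊕1⊕0⊕1⊕0⊕0⊕1⊕0⊕1⊕1⊕1⊕0⊕0⊕1⊕1⊕1 = 1
s8 (pos 8,9,10,11,12,13,14,15,24,25,26,27,28,29,30,31): 1⊕1⊕1⊕0⊕0⊕0⊕1⊕0⊕0⊕1⊕1⊕1⊕0⊕1⊕1⊕1 = 0
s16 (pos 16,17,18,19,20,21,22,23,24,25,26,27,28,29,30,31): 1⊕0⊕1⊕0⊕1⊕1⊕1⊕0⊕0⊕1⊕1⊕1⊕0⊕1⊕1⊕1 = 1
Syndrome s16…s1 = 10111 → error at position 23.
Flip position 23: 0110101111000101010111001110111 → 0110101111000101010111101110111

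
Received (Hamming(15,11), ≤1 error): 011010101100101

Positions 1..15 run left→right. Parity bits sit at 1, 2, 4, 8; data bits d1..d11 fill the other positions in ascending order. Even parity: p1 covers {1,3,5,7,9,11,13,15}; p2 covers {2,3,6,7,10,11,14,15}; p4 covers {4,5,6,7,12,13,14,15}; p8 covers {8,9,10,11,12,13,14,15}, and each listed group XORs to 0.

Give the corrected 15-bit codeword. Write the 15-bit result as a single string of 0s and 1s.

001010101100101

s1 (pos 1,3,5,7,9,11,13,15): 0⊕1⊕1⊕1⊕1⊕0⊕1⊕1 = 0
s2 (pos 2,3,6,7,10,11,14,15): 1⊕1⊕0⊕1⊕1⊕0⊕0⊕1 = 1
s4 (pos 4,5,6,7,12,13,14,15): 0⊕1⊕0⊕1⊕0⊕1⊕0⊕1 = 0
s8 (pos 8,9,10,11,12,13,14,15): 0⊕1⊕1⊕0⊕0⊕1⊕0⊕1 = 0
Syndrome s8…s1 = 0010 → error at position 2.
Flip position 2: 011010101100101 → 001010101100101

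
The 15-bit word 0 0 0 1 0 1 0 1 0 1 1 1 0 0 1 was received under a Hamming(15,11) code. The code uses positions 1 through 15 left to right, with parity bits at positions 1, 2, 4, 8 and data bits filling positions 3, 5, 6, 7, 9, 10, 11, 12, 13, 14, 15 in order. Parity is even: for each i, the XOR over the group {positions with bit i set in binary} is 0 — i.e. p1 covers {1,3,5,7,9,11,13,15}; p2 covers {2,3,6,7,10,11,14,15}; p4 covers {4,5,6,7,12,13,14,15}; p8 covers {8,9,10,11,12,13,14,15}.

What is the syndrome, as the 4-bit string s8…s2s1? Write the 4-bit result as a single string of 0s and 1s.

s1 (pos 1,3,5,7,9,11,13,15): 0⊕0⊕0⊕0⊕0⊕1⊕0⊕1 = 0
s2 (pos 2,3,6,7,10,11,14,15): 0⊕0⊕1⊕0⊕1⊕1⊕0⊕1 = 0
s4 (pos 4,5,6,7,12,13,14,15): 1⊕0⊕1⊕0⊕1⊕0⊕0⊕1 = 0
s8 (pos 8,9,10,11,12,13,14,15): 1⊕0⊕1⊕1⊕1⊕0⊕0⊕1 = 1
Syndrome s8…s1 = 1000 → error at position 8.

1000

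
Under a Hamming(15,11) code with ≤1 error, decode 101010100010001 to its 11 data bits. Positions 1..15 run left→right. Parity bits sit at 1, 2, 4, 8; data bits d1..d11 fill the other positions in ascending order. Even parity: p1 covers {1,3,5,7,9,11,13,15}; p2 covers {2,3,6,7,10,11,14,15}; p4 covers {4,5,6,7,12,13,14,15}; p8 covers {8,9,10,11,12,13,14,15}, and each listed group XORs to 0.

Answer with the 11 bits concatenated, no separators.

s1 (pos 1,3,5,7,9,11,13,15): 1⊕1⊕1⊕1⊕0⊕1⊕0⊕1 = 0
s2 (pos 2,3,6,7,10,11,14,15): 0⊕1⊕0⊕1⊕0⊕1⊕0⊕1 = 0
s4 (pos 4,5,6,7,12,13,14,15): 0⊕1⊕0⊕1⊕0⊕0⊕0⊕1 = 1
s8 (pos 8,9,10,11,12,13,14,15): 0⊕0⊕0⊕1⊕0⊕0⊕0⊕1 = 0
Syndrome s8…s1 = 0100 → error at position 4.
Flip position 4: 101010100010001 → 101110100010001
Read data bits from positions 3,5,6,7,9,10,11,12,13,14,15: 11010010001

11010010001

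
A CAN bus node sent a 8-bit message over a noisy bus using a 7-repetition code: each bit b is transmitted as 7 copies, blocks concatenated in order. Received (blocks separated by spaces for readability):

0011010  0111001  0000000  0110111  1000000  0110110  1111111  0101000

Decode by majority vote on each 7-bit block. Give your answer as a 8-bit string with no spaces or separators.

01010110

Block 1 (0011010): 3 ones → 0
Block 2 (0111001): 4 ones → 1
Block 3 (0000000): 0 ones → 0
Block 4 (0110111): 5 ones → 1
Block 5 (1000000): 1 one → 0
Block 6 (0110110): 4 ones → 1
Block 7 (1111111): 7 ones → 1
Block 8 (0101000): 2 ones → 0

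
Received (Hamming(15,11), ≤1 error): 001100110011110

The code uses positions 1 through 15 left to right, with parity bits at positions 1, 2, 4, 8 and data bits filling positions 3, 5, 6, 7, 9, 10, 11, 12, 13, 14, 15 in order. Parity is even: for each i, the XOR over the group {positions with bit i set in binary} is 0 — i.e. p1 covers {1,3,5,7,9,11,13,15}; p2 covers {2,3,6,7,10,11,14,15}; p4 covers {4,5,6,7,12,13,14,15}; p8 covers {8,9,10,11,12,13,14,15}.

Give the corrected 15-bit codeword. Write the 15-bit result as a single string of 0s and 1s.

s1 (pos 1,3,5,7,9,11,13,15): 0⊕1⊕0⊕1⊕0⊕1⊕1⊕0 = 0
s2 (pos 2,3,6,7,10,11,14,15): 0⊕1⊕0⊕1⊕0⊕1⊕1⊕0 = 0
s4 (pos 4,5,6,7,12,13,14,15): 1⊕0⊕0⊕1⊕1⊕1⊕1⊕0 = 1
s8 (pos 8,9,10,11,12,13,14,15): 1⊕0⊕0⊕1⊕1⊕1⊕1⊕0 = 1
Syndrome s8…s1 = 1100 → error at position 12.
Flip position 12: 001100110011110 → 001100110010110

001100110010110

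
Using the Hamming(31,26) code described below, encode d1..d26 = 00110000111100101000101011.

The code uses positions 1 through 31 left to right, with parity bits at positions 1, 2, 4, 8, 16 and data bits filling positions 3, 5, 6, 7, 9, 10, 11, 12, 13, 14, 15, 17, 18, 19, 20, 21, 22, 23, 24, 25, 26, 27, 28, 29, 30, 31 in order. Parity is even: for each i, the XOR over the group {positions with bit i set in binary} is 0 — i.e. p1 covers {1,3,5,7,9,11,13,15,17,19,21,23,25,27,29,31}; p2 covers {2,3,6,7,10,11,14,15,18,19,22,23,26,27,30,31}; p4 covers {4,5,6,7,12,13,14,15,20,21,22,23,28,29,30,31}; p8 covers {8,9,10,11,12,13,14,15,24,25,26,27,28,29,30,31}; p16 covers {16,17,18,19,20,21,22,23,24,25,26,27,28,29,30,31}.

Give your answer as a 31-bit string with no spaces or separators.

1000011100001111100101000101011

Place data at non-parity positions: p1 p2 0 p4 0 1 1 p8 0 0 0 0 1 1 1 p16 1 0 0 1 0 1 0 0 0 1 0 1 0 1 1
p1 (pos 1,3,5,7,9,11,13,15,17,19,21,23,25,27,29,31): XOR of data positions = 0⊕0⊕1⊕0⊕0⊕1⊕1⊕1⊕0⊕0⊕0⊕0⊕0⊕0⊕1 = 1
p2 (pos 2,3,6,7,10,11,14,15,18,19,22,23,26,27,30,31): XOR of data positions = 0⊕1⊕1⊕0⊕0⊕1⊕1⊕0⊕0⊕1⊕0⊕1⊕0⊕1⊕1 = 0
p4 (pos 4,5,6,7,12,13,14,15,20,21,22,23,28,29,30,31): XOR of data positions = 0⊕1⊕1⊕0⊕1⊕1⊕1⊕1⊕0⊕1⊕0⊕1⊕0⊕1⊕1 = 0
p8 (pos 8,9,10,11,12,13,14,15,24,25,26,27,28,29,30,31): XOR of data positions = 0⊕0⊕0⊕0⊕1⊕1⊕1⊕0⊕0⊕1⊕0⊕1⊕0⊕1⊕1 = 1
p16 (pos 16,17,18,19,20,21,22,23,24,25,26,27,28,29,30,31): XOR of data positions = 1⊕0⊕0⊕1⊕0⊕1⊕0⊕0⊕0⊕1⊕0⊕1⊕0⊕1⊕1 = 1
Codeword: 1000011100001111100101000101011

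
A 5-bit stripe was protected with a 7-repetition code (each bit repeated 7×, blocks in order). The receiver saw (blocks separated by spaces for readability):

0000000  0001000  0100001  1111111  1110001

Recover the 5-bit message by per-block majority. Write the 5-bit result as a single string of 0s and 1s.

Block 1 (0000000): 0 ones → 0
Block 2 (0001000): 1 one → 0
Block 3 (0100001): 2 ones → 0
Block 4 (1111111): 7 ones → 1
Block 5 (1110001): 4 ones → 1

00011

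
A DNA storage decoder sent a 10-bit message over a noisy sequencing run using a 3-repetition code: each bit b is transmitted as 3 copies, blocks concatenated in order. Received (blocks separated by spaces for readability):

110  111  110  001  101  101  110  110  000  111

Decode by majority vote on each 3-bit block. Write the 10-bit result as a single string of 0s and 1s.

1110111101

Block 1 (110): 2 ones → 1
Block 2 (111): 3 ones → 1
Block 3 (110): 2 ones → 1
Block 4 (001): 1 one → 0
Block 5 (101): 2 ones → 1
Block 6 (101): 2 ones → 1
Block 7 (110): 2 ones → 1
Block 8 (110): 2 ones → 1
Block 9 (000): 0 ones → 0
Block 10 (111): 3 ones → 1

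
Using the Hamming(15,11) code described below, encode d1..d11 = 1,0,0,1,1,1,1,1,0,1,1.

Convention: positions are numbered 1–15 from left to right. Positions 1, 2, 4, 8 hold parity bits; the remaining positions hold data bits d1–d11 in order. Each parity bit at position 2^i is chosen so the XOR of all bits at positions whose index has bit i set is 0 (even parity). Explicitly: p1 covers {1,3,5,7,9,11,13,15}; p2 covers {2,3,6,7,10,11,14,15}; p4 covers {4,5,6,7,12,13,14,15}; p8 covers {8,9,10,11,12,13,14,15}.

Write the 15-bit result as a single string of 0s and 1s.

101000101111011

Place data at non-parity positions: p1 p2 1 p4 0 0 1 p8 1 1 1 1 0 1 1
p1 (pos 1,3,5,7,9,11,13,15): XOR of data positions = 1⊕0⊕1⊕1⊕1⊕0⊕1 = 1
p2 (pos 2,3,6,7,10,11,14,15): XOR of data positions = 1⊕0⊕1⊕1⊕1⊕1⊕1 = 0
p4 (pos 4,5,6,7,12,13,14,15): XOR of data positions = 0⊕0⊕1⊕1⊕0⊕1⊕1 = 0
p8 (pos 8,9,10,11,12,13,14,15): XOR of data positions = 1⊕1⊕1⊕1⊕0⊕1⊕1 = 0
Codeword: 101000101111011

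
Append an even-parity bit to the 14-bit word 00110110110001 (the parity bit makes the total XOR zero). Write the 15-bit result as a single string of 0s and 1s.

001101101100011

XOR of the 14 data bits: 0⊕0⊕1⊕1⊕0⊕1⊕1⊕0⊕1⊕1⊕0⊕0⊕0⊕1 = 1
Parity bit = 1 (so all 15 bits XOR to 0).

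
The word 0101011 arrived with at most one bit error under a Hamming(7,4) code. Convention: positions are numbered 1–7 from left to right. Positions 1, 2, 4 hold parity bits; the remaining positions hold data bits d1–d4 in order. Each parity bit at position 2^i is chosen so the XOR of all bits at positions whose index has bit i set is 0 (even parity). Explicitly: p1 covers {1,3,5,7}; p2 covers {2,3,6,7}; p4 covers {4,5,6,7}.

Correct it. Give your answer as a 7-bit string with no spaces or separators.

s1 (pos 1,3,5,7): 0⊕0⊕0⊕1 = 1
s2 (pos 2,3,6,7): 1⊕0⊕1⊕1 = 1
s4 (pos 4,5,6,7): 1⊕0⊕1⊕1 = 1
Syndrome s4…s1 = 111 → error at position 7.
Flip position 7: 0101011 → 0101010

0101010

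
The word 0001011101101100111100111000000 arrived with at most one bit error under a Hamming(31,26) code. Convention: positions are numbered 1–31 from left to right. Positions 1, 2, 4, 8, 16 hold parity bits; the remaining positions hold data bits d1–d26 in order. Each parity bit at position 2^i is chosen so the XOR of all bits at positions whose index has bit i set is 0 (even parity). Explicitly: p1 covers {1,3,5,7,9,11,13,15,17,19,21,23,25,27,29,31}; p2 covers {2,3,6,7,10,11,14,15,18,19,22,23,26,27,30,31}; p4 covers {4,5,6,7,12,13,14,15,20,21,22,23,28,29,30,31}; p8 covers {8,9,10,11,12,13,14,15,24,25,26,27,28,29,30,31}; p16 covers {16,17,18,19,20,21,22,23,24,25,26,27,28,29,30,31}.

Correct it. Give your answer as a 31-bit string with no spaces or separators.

s1 (pos 1,3,5,7,9,11,13,15,17,19,21,23,25,27,29,31): 0⊕0⊕0⊕1⊕0⊕1⊕1⊕0⊕1⊕1⊕0⊕1⊕1⊕0⊕0⊕0 = 1
s2 (pos 2,3,6,7,10,11,14,15,18,19,22,23,26,27,30,31): 0⊕0⊕1⊕1⊕1⊕1⊕1⊕0⊕1⊕1⊕0⊕1⊕0⊕0⊕0⊕0 = 0
s4 (pos 4,5,6,7,12,13,14,15,20,21,22,23,28,29,30,31): 1⊕0⊕1⊕1⊕0⊕1⊕1⊕0⊕1⊕0⊕0⊕1⊕0⊕0⊕0⊕0 = 1
s8 (pos 8,9,10,11,12,13,14,15,24,25,26,27,28,29,30,31): 1⊕0⊕1⊕1⊕0⊕1⊕1⊕0⊕1⊕1⊕0⊕0⊕0⊕0⊕0⊕0 = 1
s16 (pos 16,17,18,19,20,21,22,23,24,25,26,27,28,29,30,31): 0⊕1⊕1⊕1⊕1⊕0⊕0⊕1⊕1⊕1⊕0⊕0⊕0⊕0⊕0⊕0 = 1
Syndrome s16…s1 = 11101 → error at position 29.
Flip position 29: 0001011101101100111100111000000 → 0001011101101100111100111000100

0001011101101100111100111000100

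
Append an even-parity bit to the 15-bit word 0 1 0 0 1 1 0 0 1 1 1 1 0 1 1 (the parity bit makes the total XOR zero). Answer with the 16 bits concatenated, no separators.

XOR of the 15 data bits: 0⊕1⊕0⊕0⊕1⊕1⊕0⊕0⊕1⊕1⊕1⊕1⊕0⊕1⊕1 = 1
Parity bit = 1 (so all 16 bits XOR to 0).

0100110011110111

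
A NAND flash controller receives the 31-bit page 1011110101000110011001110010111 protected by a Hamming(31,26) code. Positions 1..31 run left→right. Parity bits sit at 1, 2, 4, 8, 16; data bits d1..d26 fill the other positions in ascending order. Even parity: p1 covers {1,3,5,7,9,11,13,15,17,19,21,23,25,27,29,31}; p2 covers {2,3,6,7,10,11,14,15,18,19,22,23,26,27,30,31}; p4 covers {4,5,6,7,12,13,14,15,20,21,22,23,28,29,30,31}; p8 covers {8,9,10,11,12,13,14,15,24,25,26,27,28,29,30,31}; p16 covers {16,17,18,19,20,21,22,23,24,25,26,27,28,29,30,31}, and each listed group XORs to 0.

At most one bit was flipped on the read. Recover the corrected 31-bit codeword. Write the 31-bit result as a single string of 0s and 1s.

s1 (pos 1,3,5,7,9,11,13,15,17,19,21,23,25,27,29,31): 1⊕1⊕1⊕0⊕0⊕0⊕0⊕1⊕0⊕1⊕0⊕1⊕0⊕1⊕1⊕1 = 1
s2 (pos 2,3,6,7,10,11,14,15,18,19,22,23,26,27,30,31): 0⊕1⊕1⊕0⊕1⊕0⊕1⊕1⊕1⊕1⊕1⊕1⊕0⊕1⊕1⊕1 = 0
s4 (pos 4,5,6,7,12,13,14,15,20,21,22,23,28,29,30,31): 1⊕1⊕1⊕0⊕0⊕0⊕1⊕1⊕0⊕0⊕1⊕1⊕0⊕1⊕1⊕1 = 0
s8 (pos 8,9,10,11,12,13,14,15,24,25,26,27,28,29,30,31): 1⊕0⊕1⊕0⊕0⊕0⊕1⊕1⊕1⊕0⊕0⊕1⊕0⊕1⊕1⊕1 = 1
s16 (pos 16,17,18,19,20,21,22,23,24,25,26,27,28,29,30,31): 0⊕0⊕1⊕1⊕0⊕0⊕1⊕1⊕1⊕0⊕0⊕1⊕0⊕1⊕1⊕1 = 1
Syndrome s16…s1 = 11001 → error at position 25.
Flip position 25: 1011110101000110011001110010111 → 1011110101000110011001111010111

1011110101000110011001111010111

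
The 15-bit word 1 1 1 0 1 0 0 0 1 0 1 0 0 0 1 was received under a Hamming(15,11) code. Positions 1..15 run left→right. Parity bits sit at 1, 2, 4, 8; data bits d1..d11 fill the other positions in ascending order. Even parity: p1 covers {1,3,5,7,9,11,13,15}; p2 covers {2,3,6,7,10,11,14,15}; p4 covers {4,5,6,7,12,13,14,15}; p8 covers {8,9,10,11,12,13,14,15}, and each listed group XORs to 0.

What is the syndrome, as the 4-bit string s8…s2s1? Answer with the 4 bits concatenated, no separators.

s1 (pos 1,3,5,7,9,11,13,15): 1⊕1⊕1⊕0⊕1⊕1⊕0⊕1 = 0
s2 (pos 2,3,6,7,10,11,14,15): 1⊕1⊕0⊕0⊕0⊕1⊕0⊕1 = 0
s4 (pos 4,5,6,7,12,13,14,15): 0⊕1⊕0⊕0⊕0⊕0⊕0⊕1 = 0
s8 (pos 8,9,10,11,12,13,14,15): 0⊕1⊕0⊕1⊕0⊕0⊕0⊕1 = 1
Syndrome s8…s1 = 1000 → error at position 8.

1000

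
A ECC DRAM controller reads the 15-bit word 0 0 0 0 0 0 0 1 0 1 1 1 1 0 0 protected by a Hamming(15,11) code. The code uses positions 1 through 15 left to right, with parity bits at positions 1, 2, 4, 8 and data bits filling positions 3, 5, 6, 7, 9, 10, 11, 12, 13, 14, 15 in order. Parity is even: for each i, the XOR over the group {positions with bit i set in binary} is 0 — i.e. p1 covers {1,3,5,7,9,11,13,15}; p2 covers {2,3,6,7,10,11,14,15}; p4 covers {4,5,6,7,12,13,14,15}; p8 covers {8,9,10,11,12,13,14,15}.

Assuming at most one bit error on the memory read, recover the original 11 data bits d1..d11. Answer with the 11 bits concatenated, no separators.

00000111100

s1 (pos 1,3,5,7,9,11,13,15): 0⊕0⊕0⊕0⊕0⊕1⊕1⊕0 = 0
s2 (pos 2,3,6,7,10,11,14,15): 0⊕0⊕0⊕0⊕1⊕1⊕0⊕0 = 0
s4 (pos 4,5,6,7,12,13,14,15): 0⊕0⊕0⊕0⊕1⊕1⊕0⊕0 = 0
s8 (pos 8,9,10,11,12,13,14,15): 1⊕0⊕1⊕1⊕1⊕1⊕0⊕0 = 1
Syndrome s8…s1 = 1000 → error at position 8.
Flip position 8: 000000010111100 → 000000000111100
Read data bits from positions 3,5,6,7,9,10,11,12,13,14,15: 00000111100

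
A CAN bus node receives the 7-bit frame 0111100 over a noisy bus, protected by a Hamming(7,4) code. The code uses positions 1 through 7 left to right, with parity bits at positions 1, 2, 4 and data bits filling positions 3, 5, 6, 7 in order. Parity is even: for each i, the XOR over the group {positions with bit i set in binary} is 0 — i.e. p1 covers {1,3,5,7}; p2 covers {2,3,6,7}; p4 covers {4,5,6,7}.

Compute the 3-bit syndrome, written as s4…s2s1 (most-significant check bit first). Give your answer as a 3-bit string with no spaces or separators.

s1 (pos 1,3,5,7): 0⊕1⊕1⊕0 = 0
s2 (pos 2,3,6,7): 1⊕1⊕0⊕0 = 0
s4 (pos 4,5,6,7): 1⊕1⊕0⊕0 = 0
Syndrome s4…s1 = 000 → no error.

000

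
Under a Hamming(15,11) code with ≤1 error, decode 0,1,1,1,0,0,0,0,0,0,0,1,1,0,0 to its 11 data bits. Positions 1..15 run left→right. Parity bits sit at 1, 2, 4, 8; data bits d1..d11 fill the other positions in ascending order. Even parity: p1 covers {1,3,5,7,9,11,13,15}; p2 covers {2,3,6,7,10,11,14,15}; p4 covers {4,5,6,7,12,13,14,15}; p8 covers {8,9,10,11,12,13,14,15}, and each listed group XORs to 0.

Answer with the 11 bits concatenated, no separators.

s1 (pos 1,3,5,7,9,11,13,15): 0⊕1⊕0⊕0⊕0⊕0⊕1⊕0 = 0
s2 (pos 2,3,6,7,10,11,14,15): 1⊕1⊕0⊕0⊕0⊕0⊕0⊕0 = 0
s4 (pos 4,5,6,7,12,13,14,15): 1⊕0⊕0⊕0⊕1⊕1⊕0⊕0 = 1
s8 (pos 8,9,10,11,12,13,14,15): 0⊕0⊕0⊕0⊕1⊕1⊕0⊕0 = 0
Syndrome s8…s1 = 0100 → error at position 4.
Flip position 4: 011100000001100 → 011000000001100
Read data bits from positions 3,5,6,7,9,10,11,12,13,14,15: 10000001100

10000001100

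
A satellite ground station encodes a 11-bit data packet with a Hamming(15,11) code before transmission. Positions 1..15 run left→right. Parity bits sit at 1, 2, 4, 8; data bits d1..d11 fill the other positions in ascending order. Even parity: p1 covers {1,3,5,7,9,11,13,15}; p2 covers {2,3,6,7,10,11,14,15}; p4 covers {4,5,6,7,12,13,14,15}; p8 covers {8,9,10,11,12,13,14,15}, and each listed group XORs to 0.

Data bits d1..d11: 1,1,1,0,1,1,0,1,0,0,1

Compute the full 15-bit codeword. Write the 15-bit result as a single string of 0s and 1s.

Place data at non-parity positions: p1 p2 1 p4 1 1 0 p8 1 1 0 1 0 0 1
p1 (pos 1,3,5,7,9,11,13,15): XOR of data positions = 1⊕1⊕0⊕1⊕0⊕0⊕1 = 0
p2 (pos 2,3,6,7,10,11,14,15): XOR of data positions = 1⊕1⊕0⊕1⊕0⊕0⊕1 = 0
p4 (pos 4,5,6,7,12,13,14,15): XOR of data positions = 1⊕1⊕0⊕1⊕0⊕0⊕1 = 0
p8 (pos 8,9,10,11,12,13,14,15): XOR of data positions = 1⊕1⊕0⊕1⊕0⊕0⊕1 = 0
Codeword: 001011001101001

001011001101001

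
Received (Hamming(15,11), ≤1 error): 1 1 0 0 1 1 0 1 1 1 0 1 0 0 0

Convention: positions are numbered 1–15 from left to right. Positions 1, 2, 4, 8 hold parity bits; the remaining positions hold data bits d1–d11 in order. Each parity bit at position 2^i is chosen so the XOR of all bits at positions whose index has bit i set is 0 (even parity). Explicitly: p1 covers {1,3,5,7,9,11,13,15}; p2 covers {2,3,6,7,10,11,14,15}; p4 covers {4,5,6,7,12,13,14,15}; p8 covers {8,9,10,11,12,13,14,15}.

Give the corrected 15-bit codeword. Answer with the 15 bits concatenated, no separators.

110011111101000

s1 (pos 1,3,5,7,9,11,13,15): 1⊕0⊕1⊕0⊕1⊕0⊕0⊕0 = 1
s2 (pos 2,3,6,7,10,11,14,15): 1⊕0⊕1⊕0⊕1⊕0⊕0⊕0 = 1
s4 (pos 4,5,6,7,12,13,14,15): 0⊕1⊕1⊕0⊕1⊕0⊕0⊕0 = 1
s8 (pos 8,9,10,11,12,13,14,15): 1⊕1⊕1⊕0⊕1⊕0⊕0⊕0 = 0
Syndrome s8…s1 = 0111 → error at position 7.
Flip position 7: 110011011101000 → 110011111101000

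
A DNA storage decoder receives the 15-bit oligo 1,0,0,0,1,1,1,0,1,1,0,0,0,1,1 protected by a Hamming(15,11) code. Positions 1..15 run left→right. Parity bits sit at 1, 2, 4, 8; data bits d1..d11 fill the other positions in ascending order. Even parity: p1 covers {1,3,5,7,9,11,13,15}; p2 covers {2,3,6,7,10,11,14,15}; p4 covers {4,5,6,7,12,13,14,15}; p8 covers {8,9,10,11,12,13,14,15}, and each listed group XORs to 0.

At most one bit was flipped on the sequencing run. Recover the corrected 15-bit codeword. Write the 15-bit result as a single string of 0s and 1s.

s1 (pos 1,3,5,7,9,11,13,15): 1⊕0⊕1⊕1⊕1⊕0⊕0⊕1 = 1
s2 (pos 2,3,6,7,10,11,14,15): 0⊕0⊕1⊕1⊕1⊕0⊕1⊕1 = 1
s4 (pos 4,5,6,7,12,13,14,15): 0⊕1⊕1⊕1⊕0⊕0⊕1⊕1 = 1
s8 (pos 8,9,10,11,12,13,14,15): 0⊕1⊕1⊕0⊕0⊕0⊕1⊕1 = 0
Syndrome s8…s1 = 0111 → error at position 7.
Flip position 7: 100011101100011 → 100011001100011

100011001100011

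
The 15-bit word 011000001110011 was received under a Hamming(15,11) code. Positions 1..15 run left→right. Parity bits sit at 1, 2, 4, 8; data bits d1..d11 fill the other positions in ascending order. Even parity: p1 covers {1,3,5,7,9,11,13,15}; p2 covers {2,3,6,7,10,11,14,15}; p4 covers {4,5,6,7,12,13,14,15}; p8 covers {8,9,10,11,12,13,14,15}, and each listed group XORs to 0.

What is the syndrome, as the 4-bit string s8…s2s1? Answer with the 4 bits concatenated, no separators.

s1 (pos 1,3,5,7,9,11,13,15): 0⊕1⊕0⊕0⊕1⊕1⊕0⊕1 = 0
s2 (pos 2,3,6,7,10,11,14,15): 1⊕1⊕0⊕0⊕1⊕1⊕1⊕1 = 0
s4 (pos 4,5,6,7,12,13,14,15): 0⊕0⊕0⊕0⊕0⊕0⊕1⊕1 = 0
s8 (pos 8,9,10,11,12,13,14,15): 0⊕1⊕1⊕1⊕0⊕0⊕1⊕1 = 1
Syndrome s8…s1 = 1000 → error at position 8.

1000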